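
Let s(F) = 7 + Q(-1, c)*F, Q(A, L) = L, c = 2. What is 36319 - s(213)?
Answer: 35886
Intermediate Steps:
s(F) = 7 + 2*F
36319 - s(213) = 36319 - (7 + 2*213) = 36319 - (7 + 426) = 36319 - 1*433 = 36319 - 433 = 35886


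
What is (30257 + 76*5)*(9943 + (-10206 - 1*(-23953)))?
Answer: 725790530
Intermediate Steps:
(30257 + 76*5)*(9943 + (-10206 - 1*(-23953))) = (30257 + 380)*(9943 + (-10206 + 23953)) = 30637*(9943 + 13747) = 30637*23690 = 725790530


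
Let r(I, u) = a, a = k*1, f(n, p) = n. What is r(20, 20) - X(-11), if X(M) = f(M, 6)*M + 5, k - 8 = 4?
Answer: -114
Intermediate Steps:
k = 12 (k = 8 + 4 = 12)
a = 12 (a = 12*1 = 12)
X(M) = 5 + M² (X(M) = M*M + 5 = M² + 5 = 5 + M²)
r(I, u) = 12
r(20, 20) - X(-11) = 12 - (5 + (-11)²) = 12 - (5 + 121) = 12 - 1*126 = 12 - 126 = -114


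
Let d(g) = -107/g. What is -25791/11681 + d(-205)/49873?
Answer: -263685031448/119426135165 ≈ -2.2079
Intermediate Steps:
-25791/11681 + d(-205)/49873 = -25791/11681 - 107/(-205)/49873 = -25791*1/11681 - 107*(-1/205)*(1/49873) = -25791/11681 + (107/205)*(1/49873) = -25791/11681 + 107/10223965 = -263685031448/119426135165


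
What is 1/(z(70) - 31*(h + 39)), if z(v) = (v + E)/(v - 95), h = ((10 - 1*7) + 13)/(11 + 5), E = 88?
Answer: -25/31158 ≈ -0.00080236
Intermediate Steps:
h = 1 (h = ((10 - 7) + 13)/16 = (3 + 13)*(1/16) = 16*(1/16) = 1)
z(v) = (88 + v)/(-95 + v) (z(v) = (v + 88)/(v - 95) = (88 + v)/(-95 + v))
1/(z(70) - 31*(h + 39)) = 1/((88 + 70)/(-95 + 70) - 31*(1 + 39)) = 1/(158/(-25) - 31*40) = 1/(-1/25*158 - 1240) = 1/(-158/25 - 1240) = 1/(-31158/25) = -25/31158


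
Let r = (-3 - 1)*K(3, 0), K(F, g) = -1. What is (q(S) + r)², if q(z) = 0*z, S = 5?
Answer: 16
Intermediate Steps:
q(z) = 0
r = 4 (r = (-3 - 1)*(-1) = -4*(-1) = 4)
(q(S) + r)² = (0 + 4)² = 4² = 16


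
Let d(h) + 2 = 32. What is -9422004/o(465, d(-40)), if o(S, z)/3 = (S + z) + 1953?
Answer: -785167/612 ≈ -1283.0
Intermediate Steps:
d(h) = 30 (d(h) = -2 + 32 = 30)
o(S, z) = 5859 + 3*S + 3*z (o(S, z) = 3*((S + z) + 1953) = 3*(1953 + S + z) = 5859 + 3*S + 3*z)
-9422004/o(465, d(-40)) = -9422004/(5859 + 3*465 + 3*30) = -9422004/(5859 + 1395 + 90) = -9422004/7344 = -9422004*1/7344 = -785167/612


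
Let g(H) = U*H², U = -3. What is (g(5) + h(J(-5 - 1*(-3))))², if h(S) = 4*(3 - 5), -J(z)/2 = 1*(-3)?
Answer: 6889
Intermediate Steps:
J(z) = 6 (J(z) = -2*(-3) = 6)
h(S) = -8 (h(S) = 4*(-2) = -8)
g(H) = -3*H²
(g(5) + h(J(-5 - 1*(-3))))² = (-3*5² - 8)² = (-3*25 - 8)² = (-75 - 8)² = (-83)² = 6889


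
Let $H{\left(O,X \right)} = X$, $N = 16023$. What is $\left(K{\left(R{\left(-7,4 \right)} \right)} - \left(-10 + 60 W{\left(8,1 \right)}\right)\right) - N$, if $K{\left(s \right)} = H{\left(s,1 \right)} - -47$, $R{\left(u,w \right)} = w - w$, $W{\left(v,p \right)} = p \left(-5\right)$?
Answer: $-15665$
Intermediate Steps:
$W{\left(v,p \right)} = - 5 p$
$R{\left(u,w \right)} = 0$
$K{\left(s \right)} = 48$ ($K{\left(s \right)} = 1 - -47 = 1 + 47 = 48$)
$\left(K{\left(R{\left(-7,4 \right)} \right)} - \left(-10 + 60 W{\left(8,1 \right)}\right)\right) - N = \left(48 - \left(-10 + 60 \left(\left(-5\right) 1\right)\right)\right) - 16023 = \left(48 + \left(10 - -300\right)\right) - 16023 = \left(48 + \left(10 + 300\right)\right) - 16023 = \left(48 + 310\right) - 16023 = 358 - 16023 = -15665$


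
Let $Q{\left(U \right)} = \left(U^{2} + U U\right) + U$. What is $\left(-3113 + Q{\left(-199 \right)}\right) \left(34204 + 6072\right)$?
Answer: $3056545640$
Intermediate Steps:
$Q{\left(U \right)} = U + 2 U^{2}$ ($Q{\left(U \right)} = \left(U^{2} + U^{2}\right) + U = 2 U^{2} + U = U + 2 U^{2}$)
$\left(-3113 + Q{\left(-199 \right)}\right) \left(34204 + 6072\right) = \left(-3113 - 199 \left(1 + 2 \left(-199\right)\right)\right) \left(34204 + 6072\right) = \left(-3113 - 199 \left(1 - 398\right)\right) 40276 = \left(-3113 - -79003\right) 40276 = \left(-3113 + 79003\right) 40276 = 75890 \cdot 40276 = 3056545640$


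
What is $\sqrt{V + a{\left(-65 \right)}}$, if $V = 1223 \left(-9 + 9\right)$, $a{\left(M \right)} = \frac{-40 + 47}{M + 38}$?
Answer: $\frac{i \sqrt{21}}{9} \approx 0.50918 i$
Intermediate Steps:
$a{\left(M \right)} = \frac{7}{38 + M}$
$V = 0$ ($V = 1223 \cdot 0 = 0$)
$\sqrt{V + a{\left(-65 \right)}} = \sqrt{0 + \frac{7}{38 - 65}} = \sqrt{0 + \frac{7}{-27}} = \sqrt{0 + 7 \left(- \frac{1}{27}\right)} = \sqrt{0 - \frac{7}{27}} = \sqrt{- \frac{7}{27}} = \frac{i \sqrt{21}}{9}$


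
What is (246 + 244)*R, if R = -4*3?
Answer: -5880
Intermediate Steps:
R = -12
(246 + 244)*R = (246 + 244)*(-12) = 490*(-12) = -5880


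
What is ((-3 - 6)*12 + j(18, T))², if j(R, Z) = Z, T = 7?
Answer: 10201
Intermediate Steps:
((-3 - 6)*12 + j(18, T))² = ((-3 - 6)*12 + 7)² = (-9*12 + 7)² = (-108 + 7)² = (-101)² = 10201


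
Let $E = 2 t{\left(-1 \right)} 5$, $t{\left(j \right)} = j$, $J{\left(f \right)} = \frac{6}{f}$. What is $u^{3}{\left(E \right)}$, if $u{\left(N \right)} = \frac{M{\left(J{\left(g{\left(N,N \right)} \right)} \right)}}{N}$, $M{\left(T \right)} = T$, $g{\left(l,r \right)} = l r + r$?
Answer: $- \frac{1}{3375000} \approx -2.963 \cdot 10^{-7}$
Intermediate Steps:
$g{\left(l,r \right)} = r + l r$
$E = -10$ ($E = 2 \left(-1\right) 5 = \left(-2\right) 5 = -10$)
$u{\left(N \right)} = \frac{6}{N^{2} \left(1 + N\right)}$ ($u{\left(N \right)} = \frac{6 \frac{1}{N \left(1 + N\right)}}{N} = \frac{6 \frac{1}{N} \frac{1}{1 + N}}{N} = \frac{6}{N^{2} \left(1 + N\right)}$)
$u^{3}{\left(E \right)} = \left(\frac{6}{100 \left(1 - 10\right)}\right)^{3} = \left(6 \cdot \frac{1}{100} \frac{1}{-9}\right)^{3} = \left(6 \cdot \frac{1}{100} \left(- \frac{1}{9}\right)\right)^{3} = \left(- \frac{1}{150}\right)^{3} = - \frac{1}{3375000}$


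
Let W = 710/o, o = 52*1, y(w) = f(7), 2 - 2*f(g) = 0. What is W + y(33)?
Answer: 381/26 ≈ 14.654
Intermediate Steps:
f(g) = 1 (f(g) = 1 - 1/2*0 = 1 + 0 = 1)
y(w) = 1
o = 52
W = 355/26 (W = 710/52 = 710*(1/52) = 355/26 ≈ 13.654)
W + y(33) = 355/26 + 1 = 381/26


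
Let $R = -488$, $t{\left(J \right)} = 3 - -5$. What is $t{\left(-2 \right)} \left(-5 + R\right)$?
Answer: $-3944$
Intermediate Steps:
$t{\left(J \right)} = 8$ ($t{\left(J \right)} = 3 + 5 = 8$)
$t{\left(-2 \right)} \left(-5 + R\right) = 8 \left(-5 - 488\right) = 8 \left(-493\right) = -3944$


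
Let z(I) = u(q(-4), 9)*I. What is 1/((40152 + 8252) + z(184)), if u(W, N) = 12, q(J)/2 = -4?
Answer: 1/50612 ≈ 1.9758e-5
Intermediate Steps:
q(J) = -8 (q(J) = 2*(-4) = -8)
z(I) = 12*I
1/((40152 + 8252) + z(184)) = 1/((40152 + 8252) + 12*184) = 1/(48404 + 2208) = 1/50612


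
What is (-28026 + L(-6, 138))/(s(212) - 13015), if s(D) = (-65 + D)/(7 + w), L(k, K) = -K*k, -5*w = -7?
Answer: 18132/8665 ≈ 2.0926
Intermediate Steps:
w = 7/5 (w = -⅕*(-7) = 7/5 ≈ 1.4000)
L(k, K) = -K*k
s(D) = -325/42 + 5*D/42 (s(D) = (-65 + D)/(7 + 7/5) = (-65 + D)/(42/5) = (-65 + D)*(5/42) = -325/42 + 5*D/42)
(-28026 + L(-6, 138))/(s(212) - 13015) = (-28026 - 1*138*(-6))/((-325/42 + (5/42)*212) - 13015) = (-28026 + 828)/((-325/42 + 530/21) - 13015) = -27198/(35/2 - 13015) = -27198/(-25995/2) = -27198*(-2/25995) = 18132/8665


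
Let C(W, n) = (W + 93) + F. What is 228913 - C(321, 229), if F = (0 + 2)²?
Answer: 228495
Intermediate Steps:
F = 4 (F = 2² = 4)
C(W, n) = 97 + W (C(W, n) = (W + 93) + 4 = (93 + W) + 4 = 97 + W)
228913 - C(321, 229) = 228913 - (97 + 321) = 228913 - 1*418 = 228913 - 418 = 228495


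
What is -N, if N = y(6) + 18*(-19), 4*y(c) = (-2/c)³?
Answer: 36937/108 ≈ 342.01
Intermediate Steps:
y(c) = -2/c³ (y(c) = (-2/c)³/4 = (-8/c³)/4 = -2/c³)
N = -36937/108 (N = -2/6³ + 18*(-19) = -2*1/216 - 342 = -1/108 - 342 = -36937/108 ≈ -342.01)
-N = -1*(-36937/108) = 36937/108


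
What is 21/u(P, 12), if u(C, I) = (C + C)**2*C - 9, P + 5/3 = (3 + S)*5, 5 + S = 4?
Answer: 567/62257 ≈ 0.0091074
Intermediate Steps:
S = -1 (S = -5 + 4 = -1)
P = 25/3 (P = -5/3 + (3 - 1)*5 = -5/3 + 2*5 = -5/3 + 10 = 25/3 ≈ 8.3333)
u(C, I) = -9 + 4*C**3 (u(C, I) = (2*C)**2*C - 9 = (4*C**2)*C - 9 = 4*C**3 - 9 = -9 + 4*C**3)
21/u(P, 12) = 21/(-9 + 4*(25/3)**3) = 21/(-9 + 4*(15625/27)) = 21/(-9 + 62500/27) = 21/(62257/27) = (27/62257)*21 = 567/62257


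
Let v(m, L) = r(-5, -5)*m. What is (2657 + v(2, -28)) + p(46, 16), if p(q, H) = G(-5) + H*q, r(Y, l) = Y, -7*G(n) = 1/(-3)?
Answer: 71044/21 ≈ 3383.0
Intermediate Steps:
G(n) = 1/21 (G(n) = -1/7/(-3) = -1/7*(-1/3) = 1/21)
p(q, H) = 1/21 + H*q
v(m, L) = -5*m
(2657 + v(2, -28)) + p(46, 16) = (2657 - 5*2) + (1/21 + 16*46) = (2657 - 10) + (1/21 + 736) = 2647 + 15457/21 = 71044/21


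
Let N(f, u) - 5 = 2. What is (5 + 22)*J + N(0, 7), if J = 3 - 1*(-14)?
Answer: 466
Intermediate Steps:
N(f, u) = 7 (N(f, u) = 5 + 2 = 7)
J = 17 (J = 3 + 14 = 17)
(5 + 22)*J + N(0, 7) = (5 + 22)*17 + 7 = 27*17 + 7 = 459 + 7 = 466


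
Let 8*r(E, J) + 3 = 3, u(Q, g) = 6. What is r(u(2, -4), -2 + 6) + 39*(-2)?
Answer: -78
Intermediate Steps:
r(E, J) = 0 (r(E, J) = -3/8 + (⅛)*3 = -3/8 + 3/8 = 0)
r(u(2, -4), -2 + 6) + 39*(-2) = 0 + 39*(-2) = 0 - 78 = -78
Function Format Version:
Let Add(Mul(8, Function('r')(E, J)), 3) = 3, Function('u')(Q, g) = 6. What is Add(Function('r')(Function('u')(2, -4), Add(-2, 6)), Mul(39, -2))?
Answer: -78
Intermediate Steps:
Function('r')(E, J) = 0 (Function('r')(E, J) = Add(Rational(-3, 8), Mul(Rational(1, 8), 3)) = Add(Rational(-3, 8), Rational(3, 8)) = 0)
Add(Function('r')(Function('u')(2, -4), Add(-2, 6)), Mul(39, -2)) = Add(0, Mul(39, -2)) = Add(0, -78) = -78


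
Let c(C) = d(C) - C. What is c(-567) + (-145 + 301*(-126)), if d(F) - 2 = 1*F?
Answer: -38069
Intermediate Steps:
d(F) = 2 + F (d(F) = 2 + 1*F = 2 + F)
c(C) = 2 (c(C) = (2 + C) - C = 2)
c(-567) + (-145 + 301*(-126)) = 2 + (-145 + 301*(-126)) = 2 + (-145 - 37926) = 2 - 38071 = -38069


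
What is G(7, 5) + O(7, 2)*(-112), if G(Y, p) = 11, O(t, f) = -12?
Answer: 1355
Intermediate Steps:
G(7, 5) + O(7, 2)*(-112) = 11 - 12*(-112) = 11 + 1344 = 1355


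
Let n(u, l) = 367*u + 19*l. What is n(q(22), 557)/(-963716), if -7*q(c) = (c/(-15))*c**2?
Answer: -5019031/101190180 ≈ -0.049600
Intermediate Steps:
q(c) = c**3/105 (q(c) = -c/(-15)*c**2/7 = -c*(-1/15)*c**2/7 = -(-c/15)*c**2/7 = -(-1)*c**3/105 = c**3/105)
n(u, l) = 19*l + 367*u
n(q(22), 557)/(-963716) = (19*557 + 367*((1/105)*22**3))/(-963716) = (10583 + 367*((1/105)*10648))*(-1/963716) = (10583 + 367*(10648/105))*(-1/963716) = (10583 + 3907816/105)*(-1/963716) = (5019031/105)*(-1/963716) = -5019031/101190180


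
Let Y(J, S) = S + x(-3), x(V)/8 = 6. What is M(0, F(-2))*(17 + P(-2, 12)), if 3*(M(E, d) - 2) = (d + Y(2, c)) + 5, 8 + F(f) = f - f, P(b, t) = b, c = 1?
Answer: 260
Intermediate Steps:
x(V) = 48 (x(V) = 8*6 = 48)
Y(J, S) = 48 + S (Y(J, S) = S + 48 = 48 + S)
F(f) = -8 (F(f) = -8 + (f - f) = -8 + 0 = -8)
M(E, d) = 20 + d/3 (M(E, d) = 2 + ((d + (48 + 1)) + 5)/3 = 2 + ((d + 49) + 5)/3 = 2 + ((49 + d) + 5)/3 = 2 + (54 + d)/3 = 2 + (18 + d/3) = 20 + d/3)
M(0, F(-2))*(17 + P(-2, 12)) = (20 + (⅓)*(-8))*(17 - 2) = (20 - 8/3)*15 = (52/3)*15 = 260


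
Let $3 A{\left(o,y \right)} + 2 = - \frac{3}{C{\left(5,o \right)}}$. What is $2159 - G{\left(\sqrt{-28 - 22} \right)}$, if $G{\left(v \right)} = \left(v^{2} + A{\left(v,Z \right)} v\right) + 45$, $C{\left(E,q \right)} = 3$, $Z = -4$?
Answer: $2164 + 5 i \sqrt{2} \approx 2164.0 + 7.0711 i$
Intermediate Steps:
$A{\left(o,y \right)} = -1$ ($A{\left(o,y \right)} = - \frac{2}{3} + \frac{\left(-3\right) \frac{1}{3}}{3} = - \frac{2}{3} + \frac{1}{3} \left(-1\right) = - \frac{2}{3} - \frac{1}{3} = -1$)
$G{\left(v \right)} = 45 + v^{2} - v$ ($G{\left(v \right)} = \left(v^{2} - v\right) + 45 = 45 + v^{2} - v$)
$2159 - G{\left(\sqrt{-28 - 22} \right)} = 2159 - \left(45 + \left(\sqrt{-28 - 22}\right)^{2} - \sqrt{-28 - 22}\right) = 2159 - \left(45 + \left(\sqrt{-50}\right)^{2} - \sqrt{-50}\right) = 2159 - \left(45 + \left(5 i \sqrt{2}\right)^{2} - 5 i \sqrt{2}\right) = 2159 - \left(45 - 50 - 5 i \sqrt{2}\right) = 2159 - \left(-5 - 5 i \sqrt{2}\right) = 2159 + \left(5 + 5 i \sqrt{2}\right) = 2164 + 5 i \sqrt{2}$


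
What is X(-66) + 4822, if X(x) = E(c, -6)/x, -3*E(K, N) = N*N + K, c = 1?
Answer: 954793/198 ≈ 4822.2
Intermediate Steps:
E(K, N) = -K/3 - N**2/3 (E(K, N) = -(N*N + K)/3 = -(N**2 + K)/3 = -(K + N**2)/3 = -K/3 - N**2/3)
X(x) = -37/(3*x) (X(x) = (-1/3*1 - 1/3*(-6)**2)/x = (-1/3 - 1/3*36)/x = (-1/3 - 12)/x = -37/(3*x))
X(-66) + 4822 = -37/3/(-66) + 4822 = -37/3*(-1/66) + 4822 = 37/198 + 4822 = 954793/198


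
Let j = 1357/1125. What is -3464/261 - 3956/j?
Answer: -50707876/15399 ≈ -3292.9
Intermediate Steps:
j = 1357/1125 (j = 1357*(1/1125) = 1357/1125 ≈ 1.2062)
-3464/261 - 3956/j = -3464/261 - 3956/1357/1125 = -3464*1/261 - 3956*1125/1357 = -3464/261 - 193500/59 = -50707876/15399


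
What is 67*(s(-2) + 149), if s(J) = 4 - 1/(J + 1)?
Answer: 10318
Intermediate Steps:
s(J) = 4 - 1/(1 + J)
67*(s(-2) + 149) = 67*((3 + 4*(-2))/(1 - 2) + 149) = 67*((3 - 8)/(-1) + 149) = 67*(-1*(-5) + 149) = 67*(5 + 149) = 67*154 = 10318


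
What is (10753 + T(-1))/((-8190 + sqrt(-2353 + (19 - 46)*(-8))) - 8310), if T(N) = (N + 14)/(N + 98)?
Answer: -17210391000/26408457289 - 1043054*I*sqrt(2137)/26408457289 ≈ -0.6517 - 0.0018259*I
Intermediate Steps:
T(N) = (14 + N)/(98 + N)
(10753 + T(-1))/((-8190 + sqrt(-2353 + (19 - 46)*(-8))) - 8310) = (10753 + (14 - 1)/(98 - 1))/((-8190 + sqrt(-2353 + (19 - 46)*(-8))) - 8310) = (10753 + 13/97)/((-8190 + sqrt(-2353 - 27*(-8))) - 8310) = (10753 + (1/97)*13)/((-8190 + sqrt(-2353 + 216)) - 8310) = (10753 + 13/97)/((-8190 + sqrt(-2137)) - 8310) = 1043054/(97*((-8190 + I*sqrt(2137)) - 8310)) = 1043054/(97*(-16500 + I*sqrt(2137)))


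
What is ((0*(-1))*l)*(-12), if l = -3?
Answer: 0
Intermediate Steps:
((0*(-1))*l)*(-12) = ((0*(-1))*(-3))*(-12) = (0*(-3))*(-12) = 0*(-12) = 0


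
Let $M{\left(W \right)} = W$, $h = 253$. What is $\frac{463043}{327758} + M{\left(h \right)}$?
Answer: $\frac{2875373}{11302} \approx 254.41$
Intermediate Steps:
$\frac{463043}{327758} + M{\left(h \right)} = \frac{463043}{327758} + 253 = 463043 \cdot \frac{1}{327758} + 253 = \frac{15967}{11302} + 253 = \frac{2875373}{11302}$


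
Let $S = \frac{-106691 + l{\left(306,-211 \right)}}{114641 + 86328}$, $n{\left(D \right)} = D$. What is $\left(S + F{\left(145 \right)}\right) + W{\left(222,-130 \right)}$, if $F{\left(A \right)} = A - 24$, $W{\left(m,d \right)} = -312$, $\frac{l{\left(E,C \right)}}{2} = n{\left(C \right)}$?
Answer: $- \frac{38492192}{200969} \approx -191.53$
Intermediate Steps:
$l{\left(E,C \right)} = 2 C$
$S = - \frac{107113}{200969}$ ($S = \frac{-106691 + 2 \left(-211\right)}{114641 + 86328} = \frac{-106691 - 422}{200969} = \left(-107113\right) \frac{1}{200969} = - \frac{107113}{200969} \approx -0.53298$)
$F{\left(A \right)} = -24 + A$ ($F{\left(A \right)} = A - 24 = -24 + A$)
$\left(S + F{\left(145 \right)}\right) + W{\left(222,-130 \right)} = \left(- \frac{107113}{200969} + \left(-24 + 145\right)\right) - 312 = \left(- \frac{107113}{200969} + 121\right) - 312 = \frac{24210136}{200969} - 312 = - \frac{38492192}{200969}$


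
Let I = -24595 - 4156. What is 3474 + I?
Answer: -25277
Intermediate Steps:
I = -28751
3474 + I = 3474 - 28751 = -25277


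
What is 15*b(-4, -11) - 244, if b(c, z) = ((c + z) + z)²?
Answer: 9896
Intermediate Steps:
b(c, z) = (c + 2*z)²
15*b(-4, -11) - 244 = 15*(-4 + 2*(-11))² - 244 = 15*(-4 - 22)² - 244 = 15*(-26)² - 244 = 15*676 - 244 = 10140 - 244 = 9896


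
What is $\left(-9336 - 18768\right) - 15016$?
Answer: $-43120$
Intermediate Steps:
$\left(-9336 - 18768\right) - 15016 = -28104 - 15016 = -43120$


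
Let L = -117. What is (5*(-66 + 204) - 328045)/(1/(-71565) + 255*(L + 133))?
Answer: -23427160575/291985199 ≈ -80.234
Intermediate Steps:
(5*(-66 + 204) - 328045)/(1/(-71565) + 255*(L + 133)) = (5*(-66 + 204) - 328045)/(1/(-71565) + 255*(-117 + 133)) = (5*138 - 328045)/(-1/71565 + 255*16) = (690 - 328045)/(-1/71565 + 4080) = -327355/291985199/71565 = -327355*71565/291985199 = -23427160575/291985199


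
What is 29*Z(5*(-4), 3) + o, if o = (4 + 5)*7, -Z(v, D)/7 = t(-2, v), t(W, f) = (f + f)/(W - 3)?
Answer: -1561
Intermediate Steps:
t(W, f) = 2*f/(-3 + W) (t(W, f) = (2*f)/(-3 + W) = 2*f/(-3 + W))
Z(v, D) = 14*v/5 (Z(v, D) = -14*v/(-3 - 2) = -14*v/(-5) = -14*v*(-1)/5 = -(-14)*v/5 = 14*v/5)
o = 63 (o = 9*7 = 63)
29*Z(5*(-4), 3) + o = 29*(14*(5*(-4))/5) + 63 = 29*((14/5)*(-20)) + 63 = 29*(-56) + 63 = -1624 + 63 = -1561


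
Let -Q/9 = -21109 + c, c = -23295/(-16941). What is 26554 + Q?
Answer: 1222703260/5647 ≈ 2.1652e+5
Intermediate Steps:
c = 7765/5647 (c = -23295*(-1/16941) = 7765/5647 ≈ 1.3751)
Q = 1072752822/5647 (Q = -9*(-21109 + 7765/5647) = -9*(-119194758/5647) = 1072752822/5647 ≈ 1.8997e+5)
26554 + Q = 26554 + 1072752822/5647 = 1222703260/5647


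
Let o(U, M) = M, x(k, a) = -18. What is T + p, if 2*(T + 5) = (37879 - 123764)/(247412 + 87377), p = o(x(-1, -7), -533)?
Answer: -360318849/669578 ≈ -538.13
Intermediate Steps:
p = -533
T = -3433775/669578 (T = -5 + ((37879 - 123764)/(247412 + 87377))/2 = -5 + (-85885/334789)/2 = -5 + (-85885*1/334789)/2 = -5 + (½)*(-85885/334789) = -5 - 85885/669578 = -3433775/669578 ≈ -5.1283)
T + p = -3433775/669578 - 533 = -360318849/669578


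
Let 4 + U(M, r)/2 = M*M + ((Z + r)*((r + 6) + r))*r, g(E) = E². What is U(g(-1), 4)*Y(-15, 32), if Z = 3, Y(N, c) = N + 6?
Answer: -7002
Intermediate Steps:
Y(N, c) = 6 + N
U(M, r) = -8 + 2*M² + 2*r*(3 + r)*(6 + 2*r) (U(M, r) = -8 + 2*(M*M + ((3 + r)*((r + 6) + r))*r) = -8 + 2*(M² + ((3 + r)*((6 + r) + r))*r) = -8 + 2*(M² + ((3 + r)*(6 + 2*r))*r) = -8 + 2*(M² + r*(3 + r)*(6 + 2*r)) = -8 + (2*M² + 2*r*(3 + r)*(6 + 2*r)) = -8 + 2*M² + 2*r*(3 + r)*(6 + 2*r))
U(g(-1), 4)*Y(-15, 32) = (-8 + 2*((-1)²)² + 4*4³ + 24*4² + 36*4)*(6 - 15) = (-8 + 2*1² + 4*64 + 24*16 + 144)*(-9) = (-8 + 2*1 + 256 + 384 + 144)*(-9) = (-8 + 2 + 256 + 384 + 144)*(-9) = 778*(-9) = -7002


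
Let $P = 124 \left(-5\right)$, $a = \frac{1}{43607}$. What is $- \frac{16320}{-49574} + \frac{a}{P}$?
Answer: $\frac{220616509613}{670149759580} \approx 0.3292$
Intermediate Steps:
$a = \frac{1}{43607} \approx 2.2932 \cdot 10^{-5}$
$P = -620$
$- \frac{16320}{-49574} + \frac{a}{P} = - \frac{16320}{-49574} + \frac{1}{43607 \left(-620\right)} = \left(-16320\right) \left(- \frac{1}{49574}\right) + \frac{1}{43607} \left(- \frac{1}{620}\right) = \frac{8160}{24787} - \frac{1}{27036340} = \frac{220616509613}{670149759580}$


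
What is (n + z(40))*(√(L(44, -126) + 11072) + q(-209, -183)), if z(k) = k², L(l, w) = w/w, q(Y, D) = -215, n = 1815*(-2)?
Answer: 436450 - 2030*√11073 ≈ 2.2284e+5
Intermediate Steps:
n = -3630
L(l, w) = 1
(n + z(40))*(√(L(44, -126) + 11072) + q(-209, -183)) = (-3630 + 40²)*(√(1 + 11072) - 215) = (-3630 + 1600)*(√11073 - 215) = -2030*(-215 + √11073) = 436450 - 2030*√11073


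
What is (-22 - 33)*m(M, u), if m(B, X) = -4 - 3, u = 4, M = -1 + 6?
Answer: 385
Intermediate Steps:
M = 5
m(B, X) = -7
(-22 - 33)*m(M, u) = (-22 - 33)*(-7) = -55*(-7) = 385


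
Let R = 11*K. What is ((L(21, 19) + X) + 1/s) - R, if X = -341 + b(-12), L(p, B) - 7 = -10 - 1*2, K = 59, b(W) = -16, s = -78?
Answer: -78859/78 ≈ -1011.0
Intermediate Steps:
L(p, B) = -5 (L(p, B) = 7 + (-10 - 1*2) = 7 + (-10 - 2) = 7 - 12 = -5)
R = 649 (R = 11*59 = 649)
X = -357 (X = -341 - 16 = -357)
((L(21, 19) + X) + 1/s) - R = ((-5 - 357) + 1/(-78)) - 1*649 = (-362 - 1/78) - 649 = -28237/78 - 649 = -78859/78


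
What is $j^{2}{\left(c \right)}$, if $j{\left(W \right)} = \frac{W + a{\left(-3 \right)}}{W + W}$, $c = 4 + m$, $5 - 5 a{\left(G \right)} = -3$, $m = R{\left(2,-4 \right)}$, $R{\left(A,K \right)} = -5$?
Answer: $\frac{9}{100} \approx 0.09$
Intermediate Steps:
$m = -5$
$a{\left(G \right)} = \frac{8}{5}$ ($a{\left(G \right)} = 1 - - \frac{3}{5} = 1 + \frac{3}{5} = \frac{8}{5}$)
$c = -1$ ($c = 4 - 5 = -1$)
$j{\left(W \right)} = \frac{\frac{8}{5} + W}{2 W}$ ($j{\left(W \right)} = \frac{W + \frac{8}{5}}{W + W} = \frac{\frac{8}{5} + W}{2 W}$)
$j^{2}{\left(c \right)} = \left(\frac{8 + 5 \left(-1\right)}{10 \left(-1\right)}\right)^{2} = \left(\frac{1}{10} \left(-1\right) \left(8 - 5\right)\right)^{2} = \left(\frac{1}{10} \left(-1\right) 3\right)^{2} = \left(- \frac{3}{10}\right)^{2} = \frac{9}{100}$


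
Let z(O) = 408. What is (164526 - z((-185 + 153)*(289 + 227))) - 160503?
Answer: 3615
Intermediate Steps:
(164526 - z((-185 + 153)*(289 + 227))) - 160503 = (164526 - 1*408) - 160503 = (164526 - 408) - 160503 = 164118 - 160503 = 3615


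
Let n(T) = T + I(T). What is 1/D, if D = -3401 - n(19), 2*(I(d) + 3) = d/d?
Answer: -2/6835 ≈ -0.00029261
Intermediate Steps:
I(d) = -5/2 (I(d) = -3 + (d/d)/2 = -3 + (½)*1 = -3 + ½ = -5/2)
n(T) = -5/2 + T (n(T) = T - 5/2 = -5/2 + T)
D = -6835/2 (D = -3401 - (-5/2 + 19) = -3401 - 1*33/2 = -3401 - 33/2 = -6835/2 ≈ -3417.5)
1/D = 1/(-6835/2) = -2/6835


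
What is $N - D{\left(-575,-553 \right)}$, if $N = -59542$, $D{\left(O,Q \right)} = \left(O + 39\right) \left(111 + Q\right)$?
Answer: $-296454$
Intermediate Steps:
$D{\left(O,Q \right)} = \left(39 + O\right) \left(111 + Q\right)$
$N - D{\left(-575,-553 \right)} = -59542 - \left(4329 + 39 \left(-553\right) + 111 \left(-575\right) - -317975\right) = -59542 - \left(4329 - 21567 - 63825 + 317975\right) = -59542 - 236912 = -296454$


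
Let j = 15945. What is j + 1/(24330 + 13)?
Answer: 388149136/24343 ≈ 15945.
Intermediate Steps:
j + 1/(24330 + 13) = 15945 + 1/(24330 + 13) = 15945 + 1/24343 = 388149136/24343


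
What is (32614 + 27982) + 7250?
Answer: 67846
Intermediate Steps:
(32614 + 27982) + 7250 = 60596 + 7250 = 67846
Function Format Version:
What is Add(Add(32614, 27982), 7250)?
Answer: 67846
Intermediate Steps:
Add(Add(32614, 27982), 7250) = Add(60596, 7250) = 67846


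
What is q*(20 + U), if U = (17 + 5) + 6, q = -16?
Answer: -768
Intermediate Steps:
U = 28 (U = 22 + 6 = 28)
q*(20 + U) = -16*(20 + 28) = -16*48 = -768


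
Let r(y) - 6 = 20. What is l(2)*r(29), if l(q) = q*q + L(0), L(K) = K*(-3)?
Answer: 104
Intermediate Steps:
L(K) = -3*K
r(y) = 26 (r(y) = 6 + 20 = 26)
l(q) = q² (l(q) = q*q - 3*0 = q² + 0 = q²)
l(2)*r(29) = 2²*26 = 4*26 = 104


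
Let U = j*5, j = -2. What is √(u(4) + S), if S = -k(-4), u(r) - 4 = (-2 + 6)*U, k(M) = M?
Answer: 4*I*√2 ≈ 5.6569*I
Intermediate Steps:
U = -10 (U = -2*5 = -10)
u(r) = -36 (u(r) = 4 + (-2 + 6)*(-10) = 4 + 4*(-10) = 4 - 40 = -36)
S = 4 (S = -1*(-4) = 4)
√(u(4) + S) = √(-36 + 4) = √(-32) = 4*I*√2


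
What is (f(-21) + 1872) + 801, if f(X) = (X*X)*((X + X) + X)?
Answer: -25110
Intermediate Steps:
f(X) = 3*X**3 (f(X) = X**2*(2*X + X) = X**2*(3*X) = 3*X**3)
(f(-21) + 1872) + 801 = (3*(-21)**3 + 1872) + 801 = (3*(-9261) + 1872) + 801 = (-27783 + 1872) + 801 = -25911 + 801 = -25110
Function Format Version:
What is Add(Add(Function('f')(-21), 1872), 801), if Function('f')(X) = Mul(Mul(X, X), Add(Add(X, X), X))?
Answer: -25110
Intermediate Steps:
Function('f')(X) = Mul(3, Pow(X, 3)) (Function('f')(X) = Mul(Pow(X, 2), Add(Mul(2, X), X)) = Mul(Pow(X, 2), Mul(3, X)) = Mul(3, Pow(X, 3)))
Add(Add(Function('f')(-21), 1872), 801) = Add(Add(Mul(3, Pow(-21, 3)), 1872), 801) = Add(Add(Mul(3, -9261), 1872), 801) = Add(Add(-27783, 1872), 801) = Add(-25911, 801) = -25110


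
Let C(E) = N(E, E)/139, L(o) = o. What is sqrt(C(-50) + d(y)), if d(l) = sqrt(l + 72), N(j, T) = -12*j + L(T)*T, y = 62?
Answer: sqrt(430900 + 19321*sqrt(134))/139 ≈ 5.8205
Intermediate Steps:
N(j, T) = T**2 - 12*j (N(j, T) = -12*j + T*T = -12*j + T**2 = T**2 - 12*j)
d(l) = sqrt(72 + l)
C(E) = -12*E/139 + E**2/139 (C(E) = (E**2 - 12*E)/139 = (E**2 - 12*E)*(1/139) = -12*E/139 + E**2/139)
sqrt(C(-50) + d(y)) = sqrt((1/139)*(-50)*(-12 - 50) + sqrt(72 + 62)) = sqrt((1/139)*(-50)*(-62) + sqrt(134)) = sqrt(3100/139 + sqrt(134))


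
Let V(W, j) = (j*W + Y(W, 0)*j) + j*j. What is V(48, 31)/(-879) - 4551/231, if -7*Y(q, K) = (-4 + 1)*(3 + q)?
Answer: -1574189/67683 ≈ -23.258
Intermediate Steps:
Y(q, K) = 9/7 + 3*q/7 (Y(q, K) = -(-4 + 1)*(3 + q)/7 = -(-3)*(3 + q)/7 = -(-9 - 3*q)/7 = 9/7 + 3*q/7)
V(W, j) = j² + W*j + j*(9/7 + 3*W/7) (V(W, j) = (j*W + (9/7 + 3*W/7)*j) + j*j = (W*j + j*(9/7 + 3*W/7)) + j² = j² + W*j + j*(9/7 + 3*W/7))
V(48, 31)/(-879) - 4551/231 = ((⅐)*31*(9 + 7*31 + 10*48))/(-879) - 4551/231 = ((⅐)*31*(9 + 217 + 480))*(-1/879) - 4551*1/231 = ((⅐)*31*706)*(-1/879) - 1517/77 = (21886/7)*(-1/879) - 1517/77 = -21886/6153 - 1517/77 = -1574189/67683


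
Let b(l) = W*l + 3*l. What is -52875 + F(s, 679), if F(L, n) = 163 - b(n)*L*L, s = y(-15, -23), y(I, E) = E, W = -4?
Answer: 306479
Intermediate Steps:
b(l) = -l (b(l) = -4*l + 3*l = -l)
s = -23
F(L, n) = 163 + n*L² (F(L, n) = 163 - (-n)*L*L = 163 - (-L*n)*L = 163 - (-1)*n*L² = 163 + n*L²)
-52875 + F(s, 679) = -52875 + (163 + 679*(-23)²) = -52875 + (163 + 679*529) = -52875 + (163 + 359191) = -52875 + 359354 = 306479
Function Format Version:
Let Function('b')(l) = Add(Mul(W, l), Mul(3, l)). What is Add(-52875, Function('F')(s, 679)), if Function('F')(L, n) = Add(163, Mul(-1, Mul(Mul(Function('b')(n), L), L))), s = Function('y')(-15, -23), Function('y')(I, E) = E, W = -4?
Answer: 306479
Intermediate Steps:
Function('b')(l) = Mul(-1, l) (Function('b')(l) = Add(Mul(-4, l), Mul(3, l)) = Mul(-1, l))
s = -23
Function('F')(L, n) = Add(163, Mul(n, Pow(L, 2))) (Function('F')(L, n) = Add(163, Mul(-1, Mul(Mul(Mul(-1, n), L), L))) = Add(163, Mul(-1, Mul(Mul(-1, L, n), L))) = Add(163, Mul(-1, Mul(-1, n, Pow(L, 2)))) = Add(163, Mul(n, Pow(L, 2))))
Add(-52875, Function('F')(s, 679)) = Add(-52875, Add(163, Mul(679, Pow(-23, 2)))) = Add(-52875, Add(163, Mul(679, 529))) = Add(-52875, Add(163, 359191)) = Add(-52875, 359354) = 306479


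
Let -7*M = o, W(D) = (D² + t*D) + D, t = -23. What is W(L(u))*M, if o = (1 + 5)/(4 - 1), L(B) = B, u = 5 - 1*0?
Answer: 170/7 ≈ 24.286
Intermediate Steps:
u = 5 (u = 5 + 0 = 5)
o = 2 (o = 6/3 = 6*(⅓) = 2)
W(D) = D² - 22*D (W(D) = (D² - 23*D) + D = D² - 22*D)
M = -2/7 (M = -⅐*2 = -2/7 ≈ -0.28571)
W(L(u))*M = (5*(-22 + 5))*(-2/7) = (5*(-17))*(-2/7) = -85*(-2/7) = 170/7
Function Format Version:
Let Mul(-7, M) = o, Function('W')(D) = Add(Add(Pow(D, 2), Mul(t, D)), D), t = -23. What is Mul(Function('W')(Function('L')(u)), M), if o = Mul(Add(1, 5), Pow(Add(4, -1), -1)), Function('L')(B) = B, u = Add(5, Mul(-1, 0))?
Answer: Rational(170, 7) ≈ 24.286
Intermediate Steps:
u = 5 (u = Add(5, 0) = 5)
o = 2 (o = Mul(6, Pow(3, -1)) = Mul(6, Rational(1, 3)) = 2)
Function('W')(D) = Add(Pow(D, 2), Mul(-22, D)) (Function('W')(D) = Add(Add(Pow(D, 2), Mul(-23, D)), D) = Add(Pow(D, 2), Mul(-22, D)))
M = Rational(-2, 7) (M = Mul(Rational(-1, 7), 2) = Rational(-2, 7) ≈ -0.28571)
Mul(Function('W')(Function('L')(u)), M) = Mul(Mul(5, Add(-22, 5)), Rational(-2, 7)) = Mul(Mul(5, -17), Rational(-2, 7)) = Mul(-85, Rational(-2, 7)) = Rational(170, 7)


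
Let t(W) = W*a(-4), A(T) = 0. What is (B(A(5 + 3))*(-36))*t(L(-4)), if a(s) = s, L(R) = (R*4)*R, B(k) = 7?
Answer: 64512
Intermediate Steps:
L(R) = 4*R**2 (L(R) = (4*R)*R = 4*R**2)
t(W) = -4*W (t(W) = W*(-4) = -4*W)
(B(A(5 + 3))*(-36))*t(L(-4)) = (7*(-36))*(-16*(-4)**2) = -(-1008)*4*16 = -(-1008)*64 = -252*(-256) = 64512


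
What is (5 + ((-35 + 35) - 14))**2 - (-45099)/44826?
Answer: 1225335/14942 ≈ 82.006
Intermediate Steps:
(5 + ((-35 + 35) - 14))**2 - (-45099)/44826 = (5 + (0 - 14))**2 - (-45099)/44826 = (5 - 14)**2 - 1*(-15033/14942) = (-9)**2 + 15033/14942 = 81 + 15033/14942 = 1225335/14942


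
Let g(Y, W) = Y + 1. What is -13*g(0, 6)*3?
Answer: -39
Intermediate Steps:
g(Y, W) = 1 + Y
-13*g(0, 6)*3 = -13*(1 + 0)*3 = -13*1*3 = -13*3 = -39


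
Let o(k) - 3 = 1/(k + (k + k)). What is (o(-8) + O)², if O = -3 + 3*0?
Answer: 1/576 ≈ 0.0017361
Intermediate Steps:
o(k) = 3 + 1/(3*k) (o(k) = 3 + 1/(k + (k + k)) = 3 + 1/(k + 2*k) = 3 + 1/(3*k))
O = -3 (O = -3 + 0 = -3)
(o(-8) + O)² = ((3 + (⅓)/(-8)) - 3)² = ((3 + (⅓)*(-⅛)) - 3)² = ((3 - 1/24) - 3)² = (71/24 - 3)² = (-1/24)² = 1/576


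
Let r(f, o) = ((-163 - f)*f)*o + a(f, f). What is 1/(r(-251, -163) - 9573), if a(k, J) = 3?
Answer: 1/3590774 ≈ 2.7849e-7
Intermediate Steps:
r(f, o) = 3 + f*o*(-163 - f) (r(f, o) = ((-163 - f)*f)*o + 3 = (f*(-163 - f))*o + 3 = f*o*(-163 - f) + 3 = 3 + f*o*(-163 - f))
1/(r(-251, -163) - 9573) = 1/((3 - 1*(-163)*(-251)**2 - 163*(-251)*(-163)) - 9573) = 1/((3 - 1*(-163)*63001 - 6668819) - 9573) = 1/((3 + 10269163 - 6668819) - 9573) = 1/(3600347 - 9573) = 1/3590774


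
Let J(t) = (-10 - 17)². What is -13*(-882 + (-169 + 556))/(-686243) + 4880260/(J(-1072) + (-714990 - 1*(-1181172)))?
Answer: 3346039690895/320414405373 ≈ 10.443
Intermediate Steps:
J(t) = 729 (J(t) = (-27)² = 729)
-13*(-882 + (-169 + 556))/(-686243) + 4880260/(J(-1072) + (-714990 - 1*(-1181172))) = -13*(-882 + (-169 + 556))/(-686243) + 4880260/(729 + (-714990 - 1*(-1181172))) = -13*(-882 + 387)*(-1/686243) + 4880260/(729 + (-714990 + 1181172)) = -13*(-495)*(-1/686243) + 4880260/(729 + 466182) = 6435*(-1/686243) + 4880260/466911 = -6435/686243 + 4880260*(1/466911) = -6435/686243 + 4880260/466911 = 3346039690895/320414405373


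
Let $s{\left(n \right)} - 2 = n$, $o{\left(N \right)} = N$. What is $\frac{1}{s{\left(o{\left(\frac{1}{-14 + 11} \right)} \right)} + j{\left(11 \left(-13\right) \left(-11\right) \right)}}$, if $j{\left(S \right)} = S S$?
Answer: $\frac{3}{7422992} \approx 4.0415 \cdot 10^{-7}$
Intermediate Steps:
$s{\left(n \right)} = 2 + n$
$j{\left(S \right)} = S^{2}$
$\frac{1}{s{\left(o{\left(\frac{1}{-14 + 11} \right)} \right)} + j{\left(11 \left(-13\right) \left(-11\right) \right)}} = \frac{1}{\left(2 + \frac{1}{-14 + 11}\right) + \left(11 \left(-13\right) \left(-11\right)\right)^{2}} = \frac{1}{\left(2 + \frac{1}{-3}\right) + \left(\left(-143\right) \left(-11\right)\right)^{2}} = \frac{1}{\left(2 - \frac{1}{3}\right) + 1573^{2}} = \frac{1}{\frac{5}{3} + 2474329} = \frac{1}{\frac{7422992}{3}} = \frac{3}{7422992}$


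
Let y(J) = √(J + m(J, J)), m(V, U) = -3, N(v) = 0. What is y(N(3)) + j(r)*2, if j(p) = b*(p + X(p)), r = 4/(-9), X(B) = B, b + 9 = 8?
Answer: 16/9 + I*√3 ≈ 1.7778 + 1.732*I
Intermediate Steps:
b = -1 (b = -9 + 8 = -1)
r = -4/9 (r = 4*(-⅑) = -4/9 ≈ -0.44444)
y(J) = √(-3 + J) (y(J) = √(J - 3) = √(-3 + J))
j(p) = -2*p (j(p) = -(p + p) = -2*p)
y(N(3)) + j(r)*2 = √(-3 + 0) - 2*(-4/9)*2 = √(-3) + (8/9)*2 = I*√3 + 16/9 = 16/9 + I*√3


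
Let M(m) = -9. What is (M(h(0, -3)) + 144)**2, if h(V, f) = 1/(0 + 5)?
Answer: 18225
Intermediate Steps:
h(V, f) = 1/5
(M(h(0, -3)) + 144)**2 = (-9 + 144)**2 = 135**2 = 18225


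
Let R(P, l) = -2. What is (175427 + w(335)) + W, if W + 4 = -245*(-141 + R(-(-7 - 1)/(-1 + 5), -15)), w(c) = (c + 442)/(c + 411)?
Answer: 157002445/746 ≈ 2.1046e+5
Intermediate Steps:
w(c) = (442 + c)/(411 + c)
W = 35031 (W = -4 - 245*(-141 - 2) = -4 - 245*(-143) = -4 + 35035 = 35031)
(175427 + w(335)) + W = (175427 + (442 + 335)/(411 + 335)) + 35031 = (175427 + 777/746) + 35031 = 130869319/746 + 35031 = 157002445/746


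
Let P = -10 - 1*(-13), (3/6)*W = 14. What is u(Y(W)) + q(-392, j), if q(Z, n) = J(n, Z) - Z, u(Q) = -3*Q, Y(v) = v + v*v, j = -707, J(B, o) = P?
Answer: -2041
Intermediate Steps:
W = 28 (W = 2*14 = 28)
P = 3 (P = -10 + 13 = 3)
J(B, o) = 3
Y(v) = v + v²
q(Z, n) = 3 - Z
u(Y(W)) + q(-392, j) = -84*(1 + 28) + (3 - 1*(-392)) = -84*29 + (3 + 392) = -3*812 + 395 = -2436 + 395 = -2041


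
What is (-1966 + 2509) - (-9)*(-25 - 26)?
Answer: 84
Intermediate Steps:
(-1966 + 2509) - (-9)*(-25 - 26) = 543 - (-9)*(-51) = 543 - 1*459 = 543 - 459 = 84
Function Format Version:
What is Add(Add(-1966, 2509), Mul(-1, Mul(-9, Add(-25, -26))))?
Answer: 84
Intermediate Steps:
Add(Add(-1966, 2509), Mul(-1, Mul(-9, Add(-25, -26)))) = Add(543, Mul(-1, Mul(-9, -51))) = Add(543, Mul(-1, 459)) = Add(543, -459) = 84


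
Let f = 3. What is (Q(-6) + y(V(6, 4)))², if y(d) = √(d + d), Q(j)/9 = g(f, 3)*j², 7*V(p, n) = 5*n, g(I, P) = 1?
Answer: 734872/7 + 1296*√70/7 ≈ 1.0653e+5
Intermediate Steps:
V(p, n) = 5*n/7 (V(p, n) = (5*n)/7 = 5*n/7)
Q(j) = 9*j² (Q(j) = 9*(1*j²) = 9*j²)
y(d) = √2*√d (y(d) = √(2*d) = √2*√d)
(Q(-6) + y(V(6, 4)))² = (9*(-6)² + √2*√((5/7)*4))² = (9*36 + √2*√(20/7))² = (324 + √2*(2*√35/7))² = (324 + 2*√70/7)²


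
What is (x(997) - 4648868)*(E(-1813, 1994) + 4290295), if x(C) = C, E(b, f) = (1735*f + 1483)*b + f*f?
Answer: 29126622716650678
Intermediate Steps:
E(b, f) = f² + b*(1483 + 1735*f) (E(b, f) = (1483 + 1735*f)*b + f² = b*(1483 + 1735*f) + f² = f² + b*(1483 + 1735*f))
(x(997) - 4648868)*(E(-1813, 1994) + 4290295) = (997 - 4648868)*((1994² + 1483*(-1813) + 1735*(-1813)*1994) + 4290295) = -4647871*((3976036 - 2688679 - 6272236670) + 4290295) = -4647871*(-6270949313 + 4290295) = -4647871*(-6266659018) = 29126622716650678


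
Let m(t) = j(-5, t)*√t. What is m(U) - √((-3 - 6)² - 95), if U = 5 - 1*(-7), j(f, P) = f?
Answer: -10*√3 - I*√14 ≈ -17.32 - 3.7417*I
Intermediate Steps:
U = 12 (U = 5 + 7 = 12)
m(t) = -5*√t
m(U) - √((-3 - 6)² - 95) = -10*√3 - √((-3 - 6)² - 95) = -10*√3 - √((-9)² - 95) = -10*√3 - √(81 - 95) = -10*√3 - √(-14) = -10*√3 - I*√14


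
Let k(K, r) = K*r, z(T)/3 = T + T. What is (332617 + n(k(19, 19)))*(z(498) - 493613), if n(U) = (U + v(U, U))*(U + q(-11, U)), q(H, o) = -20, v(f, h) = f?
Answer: -283983071875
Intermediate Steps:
z(T) = 6*T (z(T) = 3*(T + T) = 3*(2*T) = 6*T)
n(U) = 2*U*(-20 + U) (n(U) = (U + U)*(U - 20) = (2*U)*(-20 + U) = 2*U*(-20 + U))
(332617 + n(k(19, 19)))*(z(498) - 493613) = (332617 + 2*(19*19)*(-20 + 19*19))*(6*498 - 493613) = (332617 + 2*361*(-20 + 361))*(2988 - 493613) = (332617 + 2*361*341)*(-490625) = (332617 + 246202)*(-490625) = 578819*(-490625) = -283983071875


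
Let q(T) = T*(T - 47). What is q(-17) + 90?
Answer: 1178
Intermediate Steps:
q(T) = T*(-47 + T)
q(-17) + 90 = -17*(-47 - 17) + 90 = -17*(-64) + 90 = 1088 + 90 = 1178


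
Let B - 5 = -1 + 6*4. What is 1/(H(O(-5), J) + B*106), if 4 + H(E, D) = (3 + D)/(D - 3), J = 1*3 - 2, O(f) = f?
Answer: 1/2962 ≈ 0.00033761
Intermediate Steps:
J = 1 (J = 3 - 2 = 1)
H(E, D) = -4 + (3 + D)/(-3 + D) (H(E, D) = -4 + (3 + D)/(D - 3) = -4 + (3 + D)/(-3 + D))
B = 28 (B = 5 + (-1 + 6*4) = 5 + (-1 + 24) = 5 + 23 = 28)
1/(H(O(-5), J) + B*106) = 1/(3*(5 - 1*1)/(-3 + 1) + 28*106) = 1/(3*(5 - 1)/(-2) + 2968) = 1/(3*(-½)*4 + 2968) = 1/(-6 + 2968) = 1/2962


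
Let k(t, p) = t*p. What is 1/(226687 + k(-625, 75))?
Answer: 1/179812 ≈ 5.5614e-6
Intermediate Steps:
k(t, p) = p*t
1/(226687 + k(-625, 75)) = 1/(226687 + 75*(-625)) = 1/(226687 - 46875) = 1/179812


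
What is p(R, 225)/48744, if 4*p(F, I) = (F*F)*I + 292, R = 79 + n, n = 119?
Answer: 1102649/24372 ≈ 45.242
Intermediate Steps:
R = 198 (R = 79 + 119 = 198)
p(F, I) = 73 + I*F²/4 (p(F, I) = ((F*F)*I + 292)/4 = (F²*I + 292)/4 = (I*F² + 292)/4 = (292 + I*F²)/4 = 73 + I*F²/4)
p(R, 225)/48744 = (73 + (¼)*225*198²)/48744 = (73 + (¼)*225*39204)*(1/48744) = (73 + 2205225)*(1/48744) = 2205298*(1/48744) = 1102649/24372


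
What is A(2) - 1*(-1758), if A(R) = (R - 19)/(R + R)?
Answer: 7015/4 ≈ 1753.8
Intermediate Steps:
A(R) = (-19 + R)/(2*R) (A(R) = (-19 + R)/((2*R)) = (-19 + R)*(1/(2*R)) = (-19 + R)/(2*R))
A(2) - 1*(-1758) = (1/2)*(-19 + 2)/2 - 1*(-1758) = (1/2)*(1/2)*(-17) + 1758 = -17/4 + 1758 = 7015/4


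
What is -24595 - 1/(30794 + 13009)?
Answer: -1077334786/43803 ≈ -24595.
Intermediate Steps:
-24595 - 1/(30794 + 13009) = -24595 - 1/43803 = -1077334786/43803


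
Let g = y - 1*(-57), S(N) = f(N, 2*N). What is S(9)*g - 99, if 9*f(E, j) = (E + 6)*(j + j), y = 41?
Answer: 5781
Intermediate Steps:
f(E, j) = 2*j*(6 + E)/9 (f(E, j) = ((E + 6)*(j + j))/9 = ((6 + E)*(2*j))/9 = (2*j*(6 + E))/9 = 2*j*(6 + E)/9)
S(N) = 4*N*(6 + N)/9 (S(N) = 2*(2*N)*(6 + N)/9 = 4*N*(6 + N)/9)
g = 98 (g = 41 - 1*(-57) = 41 + 57 = 98)
S(9)*g - 99 = ((4/9)*9*(6 + 9))*98 - 99 = ((4/9)*9*15)*98 - 99 = 60*98 - 99 = 5880 - 99 = 5781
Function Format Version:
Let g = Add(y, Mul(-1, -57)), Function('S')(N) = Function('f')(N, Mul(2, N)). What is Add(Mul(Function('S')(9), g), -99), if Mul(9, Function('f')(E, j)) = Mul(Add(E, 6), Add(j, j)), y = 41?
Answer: 5781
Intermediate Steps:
Function('f')(E, j) = Mul(Rational(2, 9), j, Add(6, E)) (Function('f')(E, j) = Mul(Rational(1, 9), Mul(Add(E, 6), Add(j, j))) = Mul(Rational(1, 9), Mul(Add(6, E), Mul(2, j))) = Mul(Rational(1, 9), Mul(2, j, Add(6, E))) = Mul(Rational(2, 9), j, Add(6, E)))
Function('S')(N) = Mul(Rational(4, 9), N, Add(6, N)) (Function('S')(N) = Mul(Rational(2, 9), Mul(2, N), Add(6, N)) = Mul(Rational(4, 9), N, Add(6, N)))
g = 98 (g = Add(41, Mul(-1, -57)) = Add(41, 57) = 98)
Add(Mul(Function('S')(9), g), -99) = Add(Mul(Mul(Rational(4, 9), 9, Add(6, 9)), 98), -99) = Add(Mul(Mul(Rational(4, 9), 9, 15), 98), -99) = Add(Mul(60, 98), -99) = Add(5880, -99) = 5781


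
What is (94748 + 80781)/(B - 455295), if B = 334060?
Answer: -175529/121235 ≈ -1.4478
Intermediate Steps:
(94748 + 80781)/(B - 455295) = (94748 + 80781)/(334060 - 455295) = 175529/(-121235) = 175529*(-1/121235) = -175529/121235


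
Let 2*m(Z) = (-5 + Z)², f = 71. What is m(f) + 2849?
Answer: 5027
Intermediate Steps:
m(Z) = (-5 + Z)²/2
m(f) + 2849 = (-5 + 71)²/2 + 2849 = (½)*66² + 2849 = (½)*4356 + 2849 = 2178 + 2849 = 5027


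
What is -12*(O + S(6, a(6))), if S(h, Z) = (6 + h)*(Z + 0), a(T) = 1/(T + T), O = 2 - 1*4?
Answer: 12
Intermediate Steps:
O = -2 (O = 2 - 4 = -2)
a(T) = 1/(2*T)
S(h, Z) = Z*(6 + h) (S(h, Z) = (6 + h)*Z = Z*(6 + h))
-12*(O + S(6, a(6))) = -12*(-2 + ((1/2)/6)*(6 + 6)) = -12*(-2 + ((1/2)*(1/6))*12) = -12*(-2 + (1/12)*12) = -12*(-2 + 1) = -12*(-1) = 12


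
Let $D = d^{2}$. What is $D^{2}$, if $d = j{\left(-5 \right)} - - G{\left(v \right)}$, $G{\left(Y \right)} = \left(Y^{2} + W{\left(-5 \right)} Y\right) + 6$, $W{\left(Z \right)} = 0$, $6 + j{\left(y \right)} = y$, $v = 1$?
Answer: $256$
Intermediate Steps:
$j{\left(y \right)} = -6 + y$
$G{\left(Y \right)} = 6 + Y^{2}$ ($G{\left(Y \right)} = \left(Y^{2} + 0 Y\right) + 6 = \left(Y^{2} + 0\right) + 6 = Y^{2} + 6 = 6 + Y^{2}$)
$d = -4$ ($d = \left(-6 - 5\right) - - (6 + 1^{2}) = -11 - - (6 + 1) = -11 - \left(-1\right) 7 = -11 - -7 = -11 + 7 = -4$)
$D = 16$ ($D = \left(-4\right)^{2} = 16$)
$D^{2} = 16^{2} = 256$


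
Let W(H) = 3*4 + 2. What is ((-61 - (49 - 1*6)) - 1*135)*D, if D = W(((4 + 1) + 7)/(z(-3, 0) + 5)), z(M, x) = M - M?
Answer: -3346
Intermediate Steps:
z(M, x) = 0
W(H) = 14 (W(H) = 12 + 2 = 14)
D = 14
((-61 - (49 - 1*6)) - 1*135)*D = ((-61 - (49 - 1*6)) - 1*135)*14 = ((-61 - (49 - 6)) - 135)*14 = ((-61 - 1*43) - 135)*14 = ((-61 - 43) - 135)*14 = (-104 - 135)*14 = -239*14 = -3346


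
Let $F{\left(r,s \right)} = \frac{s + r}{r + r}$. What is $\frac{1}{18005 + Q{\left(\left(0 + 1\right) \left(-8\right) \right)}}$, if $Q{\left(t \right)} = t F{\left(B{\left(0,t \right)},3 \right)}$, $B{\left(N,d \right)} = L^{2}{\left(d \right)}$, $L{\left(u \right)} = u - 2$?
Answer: $\frac{25}{450022} \approx 5.5553 \cdot 10^{-5}$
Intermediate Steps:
$L{\left(u \right)} = -2 + u$ ($L{\left(u \right)} = u - 2 = -2 + u$)
$B{\left(N,d \right)} = \left(-2 + d\right)^{2}$
$F{\left(r,s \right)} = \frac{r + s}{2 r}$
$Q{\left(t \right)} = \frac{t \left(3 + \left(-2 + t\right)^{2}\right)}{2 \left(-2 + t\right)^{2}}$ ($Q{\left(t \right)} = t \frac{\left(-2 + t\right)^{2} + 3}{2 \left(-2 + t\right)^{2}} = t \frac{3 + \left(-2 + t\right)^{2}}{2 \left(-2 + t\right)^{2}} = \frac{t \left(3 + \left(-2 + t\right)^{2}\right)}{2 \left(-2 + t\right)^{2}}$)
$\frac{1}{18005 + Q{\left(\left(0 + 1\right) \left(-8\right) \right)}} = \frac{1}{18005 + \left(\frac{\left(0 + 1\right) \left(-8\right)}{2} + \frac{3 \left(0 + 1\right) \left(-8\right)}{2 \left(-2 + \left(0 + 1\right) \left(-8\right)\right)^{2}}\right)} = \frac{1}{18005 + \left(\frac{1 \left(-8\right)}{2} + \frac{3 \cdot 1 \left(-8\right)}{2 \left(-2 + 1 \left(-8\right)\right)^{2}}\right)} = \frac{1}{18005 + \left(\frac{1}{2} \left(-8\right) + \frac{3}{2} \left(-8\right) \frac{1}{\left(-2 - 8\right)^{2}}\right)} = \frac{1}{18005 - \left(4 + \frac{12}{100}\right)} = \frac{1}{18005 - \left(4 + 12 \cdot \frac{1}{100}\right)} = \frac{1}{18005 - \frac{103}{25}} = \frac{1}{\frac{450022}{25}} = \frac{25}{450022}$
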